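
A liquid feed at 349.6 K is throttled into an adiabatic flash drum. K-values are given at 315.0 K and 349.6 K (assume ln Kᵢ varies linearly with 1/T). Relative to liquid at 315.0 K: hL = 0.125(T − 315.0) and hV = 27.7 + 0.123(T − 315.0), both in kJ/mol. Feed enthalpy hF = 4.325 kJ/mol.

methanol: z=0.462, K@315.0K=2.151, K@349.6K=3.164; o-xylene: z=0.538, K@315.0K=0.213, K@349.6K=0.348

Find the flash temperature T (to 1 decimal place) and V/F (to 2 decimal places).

T = 317.1 K, V/F = 0.15

Adiabatic flash: solve Rachford–Rice at each trial T, then check hF = ψ·hV(T) + (1−ψ)·hL(T).
  T = 315.0 K: K = (2.151, 0.213), RR gives ψ = 0.120, H_out = 3.313 kJ/mol
  T = 349.6 K: K = (3.164, 0.348), RR gives ψ = 0.460, H_out = 17.034 kJ/mol
  T = 332.3 K: K = (2.635, 0.276), RR gives ψ = 0.309, H_out = 10.708 kJ/mol
  T = 323.6 K: K = (2.386, 0.243), RR gives ψ = 0.222, H_out = 7.224 kJ/mol
  T = 319.3 K: K = (2.267, 0.228), RR gives ψ = 0.174, H_out = 5.344 kJ/mol
  T = 317.1 K: K = (2.207, 0.220), RR gives ψ = 0.147, H_out = 4.327 kJ/mol
Linear interpolation between T = 315.0 (H_out = 3.313) and T = 317.1 (H_out = 4.327) on hF = 4.325 gives T ≈ 317.1 K, at which ψ = 0.15.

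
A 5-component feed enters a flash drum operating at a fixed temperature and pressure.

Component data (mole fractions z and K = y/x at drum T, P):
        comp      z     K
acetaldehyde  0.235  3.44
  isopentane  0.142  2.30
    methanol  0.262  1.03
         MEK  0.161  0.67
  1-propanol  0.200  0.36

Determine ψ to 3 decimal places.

ψ = 0.727

Material balance + equilibrium reduce to Σ zᵢ(Kᵢ−1)/(1+ψ(Kᵢ−1)) = 0.
Check two-phase: ΣzᵢKᵢ = 1.585 > 1 and Σzᵢ/Kᵢ = 1.180 > 1, so g(0) = 0.585 > 0 and g(1) = -0.180 < 0.
Iterate (Newton) starting at ψ = 0.67:
  ψ = 0.670: g = 0.0317, g' = -0.550 → ψ = 0.728
  ψ = 0.728: g = -0.0003, g' = -0.563 → ψ = 0.727
Converged at ψ = 0.727.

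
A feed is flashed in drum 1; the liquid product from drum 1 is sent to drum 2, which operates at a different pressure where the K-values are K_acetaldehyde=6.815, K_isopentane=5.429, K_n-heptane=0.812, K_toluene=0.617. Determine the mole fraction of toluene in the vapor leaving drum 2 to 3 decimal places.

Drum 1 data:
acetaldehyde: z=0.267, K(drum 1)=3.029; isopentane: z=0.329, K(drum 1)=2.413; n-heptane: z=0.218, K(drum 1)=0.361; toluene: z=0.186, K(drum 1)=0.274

y_toluene (drum 2) = 0.314

Drum 1:
Let ψ₁ = V/F and solve Σ zᵢ(Kᵢ−1)/(1+ψ₁(Kᵢ−1)) = 0.
Check two-phase: ΣzᵢKᵢ = 1.732 > 1 and Σzᵢ/Kᵢ = 1.507 > 1, so g(0) = 0.732 > 0 and g(1) = -0.507 < 0.
Iterate (Newton) starting at ψ₁ = 0.67:
  ψ₁ = 0.670: g = -0.0381, g' = -1.015 → ψ₁ = 0.632
Converged at ψ₁ = 0.632.
Drum-1 compositions:
  acetaldehyde: x = 0.117, y = 0.354
  isopentane: x = 0.174, y = 0.419
  n-heptane: x = 0.366, y = 0.132
  toluene: x = 0.344, y = 0.094
Drum-2 feed = drum-1 liquid: z₂ = (0.1170, 0.1738, 0.3656, 0.3436).
Drum 2:
Material balance + equilibrium reduce to Σ zᵢ(Kᵢ−1)/(1+ψ₂(Kᵢ−1)) = 0.
g(0) = ΣzᵢKᵢ − 1 = 1.250 and g(1) = 1 − Σzᵢ/Kᵢ = -0.056, so a root lies in (0, 1).
Newton–Raphson from ψ₂ = 0.37:
  ψ₂ = 0.370: g = 0.2805, g' = -0.971 → ψ₂ = 0.659
  ψ₂ = 0.659: g = 0.0829, g' = -0.499 → ψ₂ = 0.825
  ψ₂ = 0.825: g = 0.0091, g' = -0.401 → ψ₂ = 0.848
Converged at ψ₂ = 0.848.
  acetaldehyde: x = 0.020, y = 0.134
  isopentane: x = 0.037, y = 0.198
  n-heptane: x = 0.435, y = 0.353
  toluene: x = 0.509, y = 0.314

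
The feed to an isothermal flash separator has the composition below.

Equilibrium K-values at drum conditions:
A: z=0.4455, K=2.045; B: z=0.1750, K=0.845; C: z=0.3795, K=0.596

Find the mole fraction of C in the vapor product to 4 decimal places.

Newton iteration, ψ⁰ = 0.68:
  ψ = 0.6800: g = 0.03044, g' = -0.2893 → ψ = 0.7852
  ψ = 0.7852: g = 0.00028, g' = -0.2851 → ψ = 0.7862
Converged at ψ = 0.7862.
Compositions from xᵢ = zᵢ/(1+ψ(Kᵢ−1)), yᵢ = Kᵢxᵢ:
  A: x = 0.2446, y = 0.5001
  B: x = 0.1993, y = 0.1684
  C: x = 0.5561, y = 0.3315

y_C = 0.3315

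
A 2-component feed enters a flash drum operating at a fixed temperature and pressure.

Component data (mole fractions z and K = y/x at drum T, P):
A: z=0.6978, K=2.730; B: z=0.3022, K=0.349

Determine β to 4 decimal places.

β = 0.8972

Material balance + equilibrium reduce to Σ zᵢ(Kᵢ−1)/(1+β(Kᵢ−1)) = 0.
g(0) = ΣzᵢKᵢ − 1 = 1.0105 and g(1) = 1 − Σzᵢ/Kᵢ = -0.1215, so a root lies in (0, 1).
Binary case is linear: z₁(K₁−1)(1+β(K₂−1)) + z₂(K₂−1)(1+β(K₁−1)) = 0
⇒ β = [z₁(K₁−1)+z₂(K₂−1)] / [−(K₁−1)(K₂−1)] = 1.01046/1.12623 = 0.8972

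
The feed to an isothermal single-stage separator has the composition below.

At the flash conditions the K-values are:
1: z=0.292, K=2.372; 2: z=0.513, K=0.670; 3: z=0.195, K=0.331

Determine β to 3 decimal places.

β = 0.167

Newton iteration, β⁰ = 0.45:
  β = 0.450: g = -0.1378, g' = -0.466 → β = 0.154
  β = 0.154: g = 0.0068, g' = -0.545 → β = 0.167
Converged at β = 0.167.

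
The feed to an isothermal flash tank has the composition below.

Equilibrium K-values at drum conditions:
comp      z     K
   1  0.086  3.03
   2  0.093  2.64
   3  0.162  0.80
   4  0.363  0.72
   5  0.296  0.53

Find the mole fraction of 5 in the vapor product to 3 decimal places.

y_5 = 0.164

Material balance + equilibrium reduce to Σ zᵢ(Kᵢ−1)/(1+ψ(Kᵢ−1)) = 0.
g(0) = ΣzᵢKᵢ − 1 = 0.054 and g(1) = 1 − Σzᵢ/Kᵢ = -0.329, so a root lies in (0, 1).
Newton–Raphson from ψ = 0.44:
  ψ = 0.440: g = -0.1460, g' = -0.332 → ψ = 0.000
  ψ = 0.000: g = 0.0538, g' = -0.705 → ψ = 0.077
  ψ = 0.077: g = 0.0055, g' = -0.570 → ψ = 0.086
Converged at ψ = 0.086.
Compositions from xᵢ = zᵢ/(1+ψ(Kᵢ−1)), yᵢ = Kᵢxᵢ:
  1: x = 0.073, y = 0.222
  2: x = 0.081, y = 0.215
  3: x = 0.165, y = 0.132
  4: x = 0.372, y = 0.268
  5: x = 0.309, y = 0.164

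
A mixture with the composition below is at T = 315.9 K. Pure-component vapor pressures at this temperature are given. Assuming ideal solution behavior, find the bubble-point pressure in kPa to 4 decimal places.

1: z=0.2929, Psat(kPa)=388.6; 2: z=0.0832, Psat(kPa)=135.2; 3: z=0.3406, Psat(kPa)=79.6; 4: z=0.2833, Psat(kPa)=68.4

Pbub = 171.5591 kPa

At the bubble point ψ → 0, so ΣzᵢKᵢ = 1 with Kᵢ = Pᵢˢᵃᵗ/P ⇒ P = ΣzᵢPᵢˢᵃᵗ.
P = 0.2929·388.6 + 0.0832·135.2 + 0.3406·79.6 + 0.2833·68.4 = 171.5591 kPa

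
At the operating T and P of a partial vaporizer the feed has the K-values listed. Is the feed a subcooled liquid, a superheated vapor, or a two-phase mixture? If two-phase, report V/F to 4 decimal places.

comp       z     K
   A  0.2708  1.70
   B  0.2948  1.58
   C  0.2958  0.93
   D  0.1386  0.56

ΣzᵢKᵢ = 1.2789; Σzᵢ/Kᵢ = 0.9114.
Since Σzᵢ/Kᵢ < 1 the mixture is above its dew point — single vapor phase.

superheated vapor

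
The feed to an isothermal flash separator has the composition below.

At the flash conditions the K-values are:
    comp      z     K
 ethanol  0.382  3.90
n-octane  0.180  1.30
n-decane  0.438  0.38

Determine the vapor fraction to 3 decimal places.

Let ψ = V/F and solve Σ zᵢ(Kᵢ−1)/(1+ψ(Kᵢ−1)) = 0.
g(0) = ΣzᵢKᵢ − 1 = 0.890 and g(1) = 1 − Σzᵢ/Kᵢ = -0.389, so a root lies in (0, 1).
Newton iteration, ψ⁰ = 0.63:
  ψ = 0.630: g = -0.0083, g' = -0.867 → ψ = 0.620
Converged at ψ = 0.620.

ψ = 0.620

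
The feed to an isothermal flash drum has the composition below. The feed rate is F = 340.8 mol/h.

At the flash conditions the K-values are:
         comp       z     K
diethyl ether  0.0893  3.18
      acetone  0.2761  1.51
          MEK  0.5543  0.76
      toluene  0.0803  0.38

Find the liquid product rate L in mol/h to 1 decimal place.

L = 194.6 mol/h

Rachford–Rice: g(ψ) = Σ zᵢ(Kᵢ−1)/(1+ψ(Kᵢ−1)) = 0.
Feasibility: ΣzᵢKᵢ = 1.1527, Σzᵢ/Kᵢ = 1.1516 — both > 1, two phases present.
Newton iteration, ψ⁰ = 0.5:
  ψ = 0.5000: g = -0.01798, g' = -0.2488 → ψ = 0.4277
  ψ = 0.4277: g = 0.00033, g' = -0.2589 → ψ = 0.4290
Converged at ψ = 0.4290.
Then V = ψ·F = 0.4290·340.8 = 146.2 mol/h and L = F − V = 194.6 mol/h.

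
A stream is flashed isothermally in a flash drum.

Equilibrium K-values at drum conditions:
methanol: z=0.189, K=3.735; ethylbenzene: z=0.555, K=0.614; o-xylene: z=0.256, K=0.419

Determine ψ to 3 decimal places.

Newton iteration, ψ⁰ = 0.58:
  ψ = 0.580: g = -0.3005, g' = -0.545 → ψ = 0.029
  ψ = 0.029: g = 0.1112, g' = -1.388 → ψ = 0.109
  ψ = 0.109: g = 0.0158, g' = -1.028 → ψ = 0.124
  ψ = 0.124: g = 0.0004, g' = -0.979 → ψ = 0.125
Converged at ψ = 0.125.

ψ = 0.125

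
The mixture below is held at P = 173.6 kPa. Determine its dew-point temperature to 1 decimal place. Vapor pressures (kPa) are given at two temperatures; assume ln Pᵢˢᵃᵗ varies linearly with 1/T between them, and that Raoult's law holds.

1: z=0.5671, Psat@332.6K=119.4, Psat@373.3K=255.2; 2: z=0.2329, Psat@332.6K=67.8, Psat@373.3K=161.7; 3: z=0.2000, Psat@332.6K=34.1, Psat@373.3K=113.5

T = 370.4 K

Dew-point temperature: Σzᵢ·P/Pᵢˢᵃᵗ(T) = 1. Interpolate ln Pᵢˢᵃᵗ = aᵢ + bᵢ/T.
  T = 332.6 K: ΣzᵢP/Pᵢˢᵃᵗ = 2.4390
  T = 373.3 K: ΣzᵢP/Pᵢˢᵃᵗ = 0.9417
  T = 353.0 K: ΣzᵢP/Pᵢˢᵃᵗ = 1.4657
  T = 363.1 K: ΣzᵢP/Pᵢˢᵃᵗ = 1.1677
  T = 368.2 K: ΣzᵢP/Pᵢˢᵃᵗ = 1.0468
  T = 370.8 K: ΣzᵢP/Pᵢˢᵃᵗ = 0.9914
Interpolating between 368.2 K and 370.8 K gives T ≈ 370.4 K.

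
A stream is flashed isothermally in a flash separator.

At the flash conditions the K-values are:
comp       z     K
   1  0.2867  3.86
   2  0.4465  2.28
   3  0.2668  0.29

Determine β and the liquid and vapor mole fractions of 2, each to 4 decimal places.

β = 0.8777, x_2 = 0.2103, y_2 = 0.4794

Material balance + equilibrium reduce to Σ zᵢ(Kᵢ−1)/(1+β(Kᵢ−1)) = 0.
g(0) = ΣzᵢKᵢ − 1 = 1.2021 and g(1) = 1 − Σzᵢ/Kᵢ = -0.1901, so a root lies in (0, 1).
Iterate (Newton) starting at β = 0.53:
  β = 0.5300: g = 0.36272, g' = -0.9759 → β = 0.9017
  β = 0.9017: g = -0.03202, g' = -1.3796 → β = 0.8785
  β = 0.8785: g = -0.00092, g' = -1.3020 → β = 0.8777
Converged at β = 0.8777.
Compositions from xᵢ = zᵢ/(1+β(Kᵢ−1)), yᵢ = Kᵢxᵢ:
  1: x = 0.0817, y = 0.3153
  2: x = 0.2103, y = 0.4794
  3: x = 0.7081, y = 0.2053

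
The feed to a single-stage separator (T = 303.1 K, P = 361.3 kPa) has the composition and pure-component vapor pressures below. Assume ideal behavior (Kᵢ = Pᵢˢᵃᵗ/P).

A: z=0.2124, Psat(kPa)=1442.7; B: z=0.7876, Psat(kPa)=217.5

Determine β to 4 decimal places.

Raoult's law: Kᵢ = Pᵢˢᵃᵗ/P = Pᵢˢᵃᵗ/361.3.
  K_A = 1442.7/361.3 = 3.993081, K_B = 217.5/361.3 = 0.601993
Let β = V/F and solve Σ zᵢ(Kᵢ−1)/(1+β(Kᵢ−1)) = 0.
Check two-phase: ΣzᵢKᵢ = 1.3223 > 1 and Σzᵢ/Kᵢ = 1.3615 > 1, so g(0) = 0.3223 > 0 and g(1) = -0.3615 < 0.
Binary case is linear: z₁(K₁−1)(1+β(K₂−1)) + z₂(K₂−1)(1+β(K₁−1)) = 0
⇒ β = [z₁(K₁−1)+z₂(K₂−1)] / [−(K₁−1)(K₂−1)] = 0.32226/1.19127 = 0.2705

β = 0.2705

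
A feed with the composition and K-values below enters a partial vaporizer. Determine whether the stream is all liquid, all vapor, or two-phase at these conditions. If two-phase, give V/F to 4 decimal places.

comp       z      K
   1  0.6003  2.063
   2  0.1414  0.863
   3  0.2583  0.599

ΣzᵢKᵢ = 1.5152; Σzᵢ/Kᵢ = 0.8860.
Since Σzᵢ/Kᵢ < 1 the mixture is above its dew point — single vapor phase.

all vapor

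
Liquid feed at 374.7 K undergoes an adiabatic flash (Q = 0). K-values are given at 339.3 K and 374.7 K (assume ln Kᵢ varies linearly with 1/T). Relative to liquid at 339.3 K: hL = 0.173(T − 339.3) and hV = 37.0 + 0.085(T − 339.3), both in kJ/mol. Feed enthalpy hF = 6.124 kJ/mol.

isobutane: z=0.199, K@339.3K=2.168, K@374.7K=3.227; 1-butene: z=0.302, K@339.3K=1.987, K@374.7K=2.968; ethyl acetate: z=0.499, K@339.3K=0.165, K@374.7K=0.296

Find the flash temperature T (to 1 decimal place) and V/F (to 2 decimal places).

Adiabatic flash: solve Rachford–Rice at each trial T, then check hF = ψ·hV(T) + (1−ψ)·hL(T).
  T = 339.3 K: K = (2.168, 1.987, 0.165), RR gives ψ = 0.128, H_out = 4.749 kJ/mol
  T = 374.7 K: K = (3.227, 2.968, 0.296), RR gives ψ = 0.470, H_out = 22.058 kJ/mol
  T = 357.0 K: K = (2.671, 2.453, 0.224), RR gives ψ = 0.321, H_out = 14.445 kJ/mol
  T = 348.1 K: K = (2.411, 2.212, 0.193), RR gives ψ = 0.234, H_out = 9.993 kJ/mol
  T = 343.7 K: K = (2.288, 2.098, 0.179), RR gives ψ = 0.184, H_out = 7.507 kJ/mol
  T = 341.5 K: K = (2.228, 2.042, 0.172), RR gives ψ = 0.157, H_out = 6.167 kJ/mol
Linear interpolation between T = 339.3 (H_out = 4.749) and T = 341.5 (H_out = 6.167) on hF = 6.124 gives T ≈ 341.4 K, at which ψ = 0.16.

T = 341.4 K, V/F = 0.16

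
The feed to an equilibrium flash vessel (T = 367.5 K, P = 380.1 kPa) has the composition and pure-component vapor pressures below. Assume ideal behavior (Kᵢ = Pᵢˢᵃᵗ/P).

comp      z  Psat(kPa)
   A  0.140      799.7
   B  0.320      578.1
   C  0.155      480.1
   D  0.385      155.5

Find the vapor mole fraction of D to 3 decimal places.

Raoult's law: Kᵢ = Pᵢˢᵃᵗ/P = Pᵢˢᵃᵗ/380.1.
  K_A = 799.7/380.1 = 2.10392, K_B = 578.1/380.1 = 1.52092, K_C = 480.1/380.1 = 1.26309, K_D = 155.5/380.1 = 0.40910
Newton–Raphson from ψ = 0.4:
  ψ = 0.400: g = -0.0159, g' = -0.381 → ψ = 0.358
Converged at ψ = 0.358.
Compositions from xᵢ = zᵢ/(1+ψ(Kᵢ−1)), yᵢ = Kᵢxᵢ:
  A: x = 0.100, y = 0.211
  B: x = 0.270, y = 0.410
  C: x = 0.142, y = 0.179
  D: x = 0.488, y = 0.200

y_D = 0.200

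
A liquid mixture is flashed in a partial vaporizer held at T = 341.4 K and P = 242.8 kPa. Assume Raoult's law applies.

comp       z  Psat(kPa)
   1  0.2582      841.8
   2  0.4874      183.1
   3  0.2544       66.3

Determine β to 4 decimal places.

β = 0.3002

Raoult's law: Kᵢ = Pᵢˢᵃᵗ/P = Pᵢˢᵃᵗ/242.8.
  K_1 = 841.8/242.8 = 3.467051, K_2 = 183.1/242.8 = 0.754119, K_3 = 66.3/242.8 = 0.273064
Material balance + equilibrium reduce to Σ zᵢ(Kᵢ−1)/(1+β(Kᵢ−1)) = 0.
g(0) = ΣzᵢKᵢ − 1 = 0.3322 and g(1) = 1 − Σzᵢ/Kᵢ = -0.6524, so a root lies in (0, 1).
Iterate (Newton) starting at β = 0.31:
  β = 0.3100: g = -0.00752, g' = -0.7631 → β = 0.3002
Converged at β = 0.3002.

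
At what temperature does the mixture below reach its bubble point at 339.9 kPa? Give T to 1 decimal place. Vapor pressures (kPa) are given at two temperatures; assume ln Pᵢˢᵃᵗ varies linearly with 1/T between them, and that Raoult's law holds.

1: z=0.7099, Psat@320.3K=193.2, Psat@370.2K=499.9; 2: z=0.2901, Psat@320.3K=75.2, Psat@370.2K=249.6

T = 357.4 K

Bubble-point temperature: ΣzᵢPᵢˢᵃᵗ(T) = P. Interpolate ln Pᵢˢᵃᵗ = aᵢ + bᵢ/T.
  T = 320.3 K: ΣzᵢPᵢˢᵃᵗ = 158.97 kPa
  T = 370.2 K: ΣzᵢPᵢˢᵃᵗ = 427.29 kPa
  T = 345.2 K: ΣzᵢPᵢˢᵃᵗ = 269.57 kPa
  T = 357.7 K: ΣzᵢPᵢˢᵃᵗ = 342.05 kPa
  T = 351.4 K: ΣzᵢPᵢˢᵃᵗ = 303.99 kPa
  T = 354.5 K: ΣzᵢPᵢˢᵃᵗ = 322.32 kPa
  T = 356.1 K: ΣzᵢPᵢˢᵃᵗ = 332.08 kPa
Interpolating between 356.1 K and 357.7 K gives T ≈ 357.4 K.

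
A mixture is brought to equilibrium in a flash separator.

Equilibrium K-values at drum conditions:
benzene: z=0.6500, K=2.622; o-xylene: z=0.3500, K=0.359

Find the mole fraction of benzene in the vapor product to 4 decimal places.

y_benzene = 0.7427

Material balance + equilibrium reduce to Σ zᵢ(Kᵢ−1)/(1+β(Kᵢ−1)) = 0.
g(0) = ΣzᵢKᵢ − 1 = 0.8299 and g(1) = 1 − Σzᵢ/Kᵢ = -0.2228, so a root lies in (0, 1).
Binary case is linear: z₁(K₁−1)(1+β(K₂−1)) + z₂(K₂−1)(1+β(K₁−1)) = 0
⇒ β = [z₁(K₁−1)+z₂(K₂−1)] / [−(K₁−1)(K₂−1)] = 0.82995/1.03970 = 0.7983
Compositions from xᵢ = zᵢ/(1+β(Kᵢ−1)), yᵢ = Kᵢxᵢ:
  benzene: x = 0.2833, y = 0.7427
  o-xylene: x = 0.7167, y = 0.2573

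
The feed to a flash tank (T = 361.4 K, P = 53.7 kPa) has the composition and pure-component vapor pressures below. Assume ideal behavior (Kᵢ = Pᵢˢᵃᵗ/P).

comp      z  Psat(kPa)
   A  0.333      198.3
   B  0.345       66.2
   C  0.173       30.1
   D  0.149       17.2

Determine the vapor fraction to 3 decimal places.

ψ = 0.819

Raoult's law: Kᵢ = Pᵢˢᵃᵗ/P = Pᵢˢᵃᵗ/53.7.
  K_A = 198.3/53.7 = 3.69274, K_B = 66.2/53.7 = 1.23277, K_C = 30.1/53.7 = 0.56052, K_D = 17.2/53.7 = 0.32030
Newton iteration, ψ⁰ = 0.5:
  ψ = 0.500: g = 0.2032, g' = -0.666 → ψ = 0.805
  ψ = 0.805: g = 0.0094, g' = -0.670 → ψ = 0.819
Converged at ψ = 0.819.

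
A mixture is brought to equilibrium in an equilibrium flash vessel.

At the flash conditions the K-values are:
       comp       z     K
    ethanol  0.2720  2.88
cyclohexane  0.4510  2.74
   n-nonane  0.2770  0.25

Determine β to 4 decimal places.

Material balance + equilibrium reduce to Σ zᵢ(Kᵢ−1)/(1+β(Kᵢ−1)) = 0.
Check two-phase: ΣzᵢKᵢ = 2.0884 > 1 and Σzᵢ/Kᵢ = 1.3670 > 1, so g(0) = 1.0884 > 0 and g(1) = -0.3670 < 0.
Iterate (Newton) starting at β = 0.35:
  β = 0.3500: g = 0.51444, g' = -1.1636 → β = 0.7921
  β = 0.7921: g = 0.02359, g' = -1.3422 → β = 0.8097
  β = 0.8097: g = -0.00047, g' = -1.3966 → β = 0.8094
Converged at β = 0.8094.

β = 0.8094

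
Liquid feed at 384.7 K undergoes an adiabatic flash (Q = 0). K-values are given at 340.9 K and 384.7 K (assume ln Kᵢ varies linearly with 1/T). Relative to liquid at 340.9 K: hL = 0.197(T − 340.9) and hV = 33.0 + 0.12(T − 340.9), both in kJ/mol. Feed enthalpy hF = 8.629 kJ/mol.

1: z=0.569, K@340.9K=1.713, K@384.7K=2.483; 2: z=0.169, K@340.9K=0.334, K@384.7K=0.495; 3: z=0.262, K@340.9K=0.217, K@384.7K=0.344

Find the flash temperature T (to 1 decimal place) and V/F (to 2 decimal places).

Adiabatic flash: solve Rachford–Rice at each trial T, then check hF = ψ·hV(T) + (1−ψ)·hL(T).
  T = 340.9 K: K = (1.713, 0.334, 0.217), RR gives ψ = 0.167, H_out = 5.504 kJ/mol
  T = 384.7 K: K = (2.483, 0.495, 0.344), RR gives ψ = 0.654, H_out = 28.002 kJ/mol
  T = 362.8 K: K = (2.086, 0.411, 0.277), RR gives ψ = 0.449, H_out = 18.359 kJ/mol
  T = 351.9 K: K = (1.897, 0.372, 0.246), RR gives ψ = 0.325, H_out = 12.629 kJ/mol
  T = 346.4 K: K = (1.804, 0.353, 0.231), RR gives ψ = 0.252, H_out = 9.292 kJ/mol
  T = 343.6 K: K = (1.757, 0.343, 0.224), RR gives ψ = 0.210, H_out = 7.430 kJ/mol
  T = 345.0 K: K = (1.781, 0.348, 0.228), RR gives ψ = 0.232, H_out = 8.376 kJ/mol
Linear interpolation between T = 345.0 (H_out = 8.376) and T = 346.4 (H_out = 9.292) on hF = 8.629 gives T ≈ 345.4 K, at which ψ = 0.24.

T = 345.4 K, V/F = 0.24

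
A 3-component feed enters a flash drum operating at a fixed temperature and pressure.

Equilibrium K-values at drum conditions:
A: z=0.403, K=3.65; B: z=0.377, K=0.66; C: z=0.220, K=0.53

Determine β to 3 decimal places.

β = 0.801

Newton iteration, β⁰ = 0.35:
  β = 0.350: g = 0.2848, g' = -0.888 → β = 0.671
  β = 0.671: g = 0.0674, g' = -0.544 → β = 0.795
  β = 0.795: g = 0.0031, g' = -0.499 → β = 0.801
Converged at β = 0.801.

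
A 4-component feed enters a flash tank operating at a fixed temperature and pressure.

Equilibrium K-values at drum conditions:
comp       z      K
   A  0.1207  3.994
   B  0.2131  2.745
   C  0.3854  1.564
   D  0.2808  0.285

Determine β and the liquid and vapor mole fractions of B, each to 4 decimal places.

β = 0.7418, x_B = 0.0929, y_B = 0.2549

Rachford–Rice: g(β) = Σ zᵢ(Kᵢ−1)/(1+β(Kᵢ−1)) = 0.
g(0) = ΣzᵢKᵢ − 1 = 0.7498 and g(1) = 1 − Σzᵢ/Kᵢ = -0.3395, so a root lies in (0, 1).
Newton iteration, β⁰ = 0.35:
  β = 0.3500: g = 0.32107, g' = -0.8490 → β = 0.7282
  β = 0.7282: g = 0.01264, g' = -0.9192 → β = 0.7419
  β = 0.7419: g = -0.00014, g' = -0.9396 → β = 0.7418
Converged at β = 0.7418.
Compositions from xᵢ = zᵢ/(1+β(Kᵢ−1)), yᵢ = Kᵢxᵢ:
  A: x = 0.0375, y = 0.1497
  B: x = 0.0929, y = 0.2549
  C: x = 0.2717, y = 0.4250
  D: x = 0.5979, y = 0.1704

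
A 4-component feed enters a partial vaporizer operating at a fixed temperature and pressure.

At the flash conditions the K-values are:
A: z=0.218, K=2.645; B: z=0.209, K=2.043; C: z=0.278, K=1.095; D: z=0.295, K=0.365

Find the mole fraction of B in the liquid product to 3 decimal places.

Material balance + equilibrium reduce to Σ zᵢ(Kᵢ−1)/(1+ψ(Kᵢ−1)) = 0.
Check two-phase: ΣzᵢKᵢ = 1.416 > 1 and Σzᵢ/Kᵢ = 1.247 > 1, so g(0) = 0.416 > 0 and g(1) = -0.247 < 0.
Newton iteration, ψ⁰ = 0.38:
  ψ = 0.380: g = 0.1554, g' = -0.549 → ψ = 0.663
  ψ = 0.663: g = 0.0017, g' = -0.571 → ψ = 0.666
Converged at ψ = 0.666.
Compositions from xᵢ = zᵢ/(1+ψ(Kᵢ−1)), yᵢ = Kᵢxᵢ:
  A: x = 0.104, y = 0.275
  B: x = 0.123, y = 0.252
  C: x = 0.261, y = 0.286
  D: x = 0.511, y = 0.187

x_B = 0.123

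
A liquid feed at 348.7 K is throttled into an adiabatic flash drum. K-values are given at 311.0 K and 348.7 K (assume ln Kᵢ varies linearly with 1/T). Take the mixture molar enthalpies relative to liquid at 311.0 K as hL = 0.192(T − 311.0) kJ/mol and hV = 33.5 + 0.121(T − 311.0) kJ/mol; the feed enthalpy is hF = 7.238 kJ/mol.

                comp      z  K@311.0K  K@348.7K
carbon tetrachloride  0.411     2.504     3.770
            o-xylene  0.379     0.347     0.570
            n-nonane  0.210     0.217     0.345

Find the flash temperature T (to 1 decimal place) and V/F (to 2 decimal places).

T = 312.2 K, V/F = 0.21

Adiabatic flash: solve Rachford–Rice at each trial T, then check hF = ψ·hV(T) + (1−ψ)·hL(T).
  T = 311.0 K: K = (2.504, 0.347, 0.217), RR gives ψ = 0.195, H_out = 6.543 kJ/mol
  T = 348.7 K: K = (3.770, 0.570, 0.345), RR gives ψ = 0.577, H_out = 25.035 kJ/mol
  T = 329.9 K: K = (3.110, 0.451, 0.277), RR gives ψ = 0.390, H_out = 16.169 kJ/mol
  T = 320.4 K: K = (2.798, 0.397, 0.246), RR gives ψ = 0.296, H_out = 11.534 kJ/mol
  T = 315.7 K: K = (2.649, 0.372, 0.231), RR gives ψ = 0.247, H_out = 9.108 kJ/mol
  T = 313.4 K: K = (2.578, 0.359, 0.224), RR gives ψ = 0.222, H_out = 7.873 kJ/mol
  T = 312.2 K: K = (2.541, 0.353, 0.221), RR gives ψ = 0.209, H_out = 7.214 kJ/mol
Linear interpolation between T = 312.2 (H_out = 7.214) and T = 313.4 (H_out = 7.873) on hF = 7.238 gives T ≈ 312.2 K, at which ψ = 0.21.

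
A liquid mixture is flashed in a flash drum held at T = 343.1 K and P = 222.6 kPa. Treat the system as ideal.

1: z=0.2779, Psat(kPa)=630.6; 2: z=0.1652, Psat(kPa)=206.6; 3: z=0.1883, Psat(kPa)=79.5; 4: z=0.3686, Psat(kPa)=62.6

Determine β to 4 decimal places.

β = 0.1038

Raoult's law: Kᵢ = Pᵢˢᵃᵗ/P = Pᵢˢᵃᵗ/222.6.
  K_1 = 630.6/222.6 = 2.832884, K_2 = 206.6/222.6 = 0.928122, K_3 = 79.5/222.6 = 0.357143, K_4 = 62.6/222.6 = 0.281222
Rachford–Rice: g(β) = Σ zᵢ(Kᵢ−1)/(1+β(Kᵢ−1)) = 0.
Check two-phase: ΣzᵢKᵢ = 1.1115 > 1 and Σzᵢ/Kᵢ = 2.1140 > 1, so g(0) = 0.1115 > 0 and g(1) = -1.1140 < 0.
Newton–Raphson from β = 0.5:
  β = 0.5000: g = -0.33850, g' = -0.8882 → β = 0.1189
  β = 0.1189: g = -0.01450, g' = -0.9492 → β = 0.1036
  β = 0.1036: g = 0.00017, g' = -0.9719 → β = 0.1038
Converged at β = 0.1038.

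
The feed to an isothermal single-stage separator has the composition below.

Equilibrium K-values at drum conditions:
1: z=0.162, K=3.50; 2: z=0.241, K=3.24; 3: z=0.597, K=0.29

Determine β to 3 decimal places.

β = 0.313

Newton iteration, β⁰ = 0.5:
  β = 0.500: g = -0.2225, g' = -1.192 → β = 0.313
Converged at β = 0.313.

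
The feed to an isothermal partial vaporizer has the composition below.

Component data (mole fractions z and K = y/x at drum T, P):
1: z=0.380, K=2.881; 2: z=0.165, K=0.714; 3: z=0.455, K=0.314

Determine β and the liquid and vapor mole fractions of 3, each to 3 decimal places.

Let β = V/F and solve Σ zᵢ(Kᵢ−1)/(1+β(Kᵢ−1)) = 0.
Check two-phase: ΣzᵢKᵢ = 1.355 > 1 and Σzᵢ/Kᵢ = 1.812 > 1, so g(0) = 0.355 > 0 and g(1) = -0.812 < 0.
Iterate (Newton) starting at β = 0.48:
  β = 0.480: g = -0.1444, g' = -0.865 → β = 0.313
  β = 0.313: g = 0.0005, g' = -0.896 → β = 0.314
Converged at β = 0.314.
Compositions from xᵢ = zᵢ/(1+β(Kᵢ−1)), yᵢ = Kᵢxᵢ:
  1: x = 0.239, y = 0.689
  2: x = 0.181, y = 0.129
  3: x = 0.580, y = 0.182

β = 0.314, x_3 = 0.580, y_3 = 0.182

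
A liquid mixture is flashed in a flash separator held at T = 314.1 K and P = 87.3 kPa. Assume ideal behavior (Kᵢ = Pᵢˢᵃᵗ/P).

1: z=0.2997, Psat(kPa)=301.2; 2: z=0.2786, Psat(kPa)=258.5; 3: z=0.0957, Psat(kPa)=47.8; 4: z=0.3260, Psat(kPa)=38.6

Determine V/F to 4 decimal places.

Raoult's law: Kᵢ = Pᵢˢᵃᵗ/P = Pᵢˢᵃᵗ/87.3.
  K_1 = 301.2/87.3 = 3.450172, K_2 = 258.5/87.3 = 2.961054, K_3 = 47.8/87.3 = 0.547537, K_4 = 38.6/87.3 = 0.442153
Iterate (Newton) starting at V/F = 0.5:
  V/F = 0.5000: g = 0.29771, g' = -0.8644 → V/F = 0.8444
  V/F = 0.8444: g = 0.03109, g' = -0.7568 → V/F = 0.8855
  V/F = 0.8855: g = -0.00031, g' = -0.7729 → V/F = 0.8851
Converged at V/F = 0.8851.

V/F = 0.8851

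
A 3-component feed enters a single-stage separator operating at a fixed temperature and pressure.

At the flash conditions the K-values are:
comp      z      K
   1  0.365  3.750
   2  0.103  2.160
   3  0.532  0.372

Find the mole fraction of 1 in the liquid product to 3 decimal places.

Material balance + equilibrium reduce to Σ zᵢ(Kᵢ−1)/(1+ψ(Kᵢ−1)) = 0.
Check two-phase: ΣzᵢKᵢ = 1.789 > 1 and Σzᵢ/Kᵢ = 1.575 > 1, so g(0) = 0.789 > 0 and g(1) = -0.575 < 0.
Newton iteration, ψ⁰ = 0.66:
  ψ = 0.660: g = -0.1464, g' = -1.005 → ψ = 0.514
  ψ = 0.514: g = -0.0029, g' = -0.986 → ψ = 0.511
Converged at ψ = 0.511.
Compositions from xᵢ = zᵢ/(1+ψ(Kᵢ−1)), yᵢ = Kᵢxᵢ:
  1: x = 0.152, y = 0.569
  2: x = 0.065, y = 0.140
  3: x = 0.784, y = 0.292

x_1 = 0.152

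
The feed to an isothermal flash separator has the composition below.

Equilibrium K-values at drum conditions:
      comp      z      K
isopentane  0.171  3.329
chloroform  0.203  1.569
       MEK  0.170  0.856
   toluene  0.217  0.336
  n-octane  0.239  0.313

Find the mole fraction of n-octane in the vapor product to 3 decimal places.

Iterate (Newton) starting at ψ = 0.5:
  ψ = 0.500: g = -0.2183, g' = -0.718 → ψ = 0.196
  ψ = 0.196: g = -0.0032, g' = -0.771 → ψ = 0.192
Converged at ψ = 0.192.
Compositions from xᵢ = zᵢ/(1+ψ(Kᵢ−1)), yᵢ = Kᵢxᵢ:
  isopentane: x = 0.118, y = 0.393
  chloroform: x = 0.183, y = 0.287
  MEK: x = 0.175, y = 0.150
  toluene: x = 0.249, y = 0.084
  n-octane: x = 0.275, y = 0.086

y_n-octane = 0.086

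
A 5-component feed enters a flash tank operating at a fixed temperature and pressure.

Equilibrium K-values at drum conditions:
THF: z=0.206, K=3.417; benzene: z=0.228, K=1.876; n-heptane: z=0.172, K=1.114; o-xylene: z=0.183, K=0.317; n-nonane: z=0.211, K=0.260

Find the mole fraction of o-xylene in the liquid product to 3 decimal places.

Let ψ = V/F and solve Σ zᵢ(Kᵢ−1)/(1+ψ(Kᵢ−1)) = 0.
Feasibility: ΣzᵢKᵢ = 1.436, Σzᵢ/Kᵢ = 1.725 — both > 1, two phases present.
Newton iteration, ψ⁰ = 0.61:
  ψ = 0.610: g = -0.1491, g' = -0.908 → ψ = 0.446
  ψ = 0.446: g = -0.0107, g' = -0.805 → ψ = 0.432
Converged at ψ = 0.432.
Compositions from xᵢ = zᵢ/(1+ψ(Kᵢ−1)), yᵢ = Kᵢxᵢ:
  THF: x = 0.101, y = 0.344
  benzene: x = 0.165, y = 0.310
  n-heptane: x = 0.164, y = 0.183
  o-xylene: x = 0.260, y = 0.082
  n-nonane: x = 0.310, y = 0.081

x_o-xylene = 0.260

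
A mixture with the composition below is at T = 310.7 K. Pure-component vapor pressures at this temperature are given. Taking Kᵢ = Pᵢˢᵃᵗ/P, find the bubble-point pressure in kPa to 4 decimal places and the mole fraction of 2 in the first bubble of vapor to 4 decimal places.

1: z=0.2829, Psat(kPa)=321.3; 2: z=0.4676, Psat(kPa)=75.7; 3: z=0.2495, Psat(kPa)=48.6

Pbub = 138.4188 kPa, y_2 = 0.2557

At the bubble point ψ → 0, so ΣzᵢKᵢ = 1 with Kᵢ = Pᵢˢᵃᵗ/P ⇒ P = ΣzᵢPᵢˢᵃᵗ.
P = 0.2829·321.3 + 0.4676·75.7 + 0.2495·48.6 = 138.4188 kPa
yᵢ = zᵢPᵢˢᵃᵗ/P ⇒ y_2 = 0.4676·75.7/138.4188 = 0.2557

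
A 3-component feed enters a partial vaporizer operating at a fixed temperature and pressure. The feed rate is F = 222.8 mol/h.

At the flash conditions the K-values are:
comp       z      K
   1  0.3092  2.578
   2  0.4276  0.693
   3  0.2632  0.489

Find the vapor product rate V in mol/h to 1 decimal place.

Let ψ = V/F and solve Σ zᵢ(Kᵢ−1)/(1+ψ(Kᵢ−1)) = 0.
Check two-phase: ΣzᵢKᵢ = 1.2221 > 1 and Σzᵢ/Kᵢ = 1.2752 > 1, so g(0) = 0.2221 > 0 and g(1) = -0.2752 < 0.
Newton–Raphson from ψ = 0.58:
  ψ = 0.5800: g = -0.09610, g' = -0.4084 → ψ = 0.3447
  ψ = 0.3447: g = 0.00598, g' = -0.4747 → ψ = 0.3573
Converged at ψ = 0.3573.
Then V = ψ·F = 0.3573·222.8 = 79.6 mol/h and L = F − V = 143.2 mol/h.

V = 79.6 mol/h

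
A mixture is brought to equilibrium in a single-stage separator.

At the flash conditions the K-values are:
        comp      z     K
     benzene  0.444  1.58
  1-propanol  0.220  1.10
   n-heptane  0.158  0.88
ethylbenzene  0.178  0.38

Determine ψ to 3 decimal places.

ψ = 0.658

Material balance + equilibrium reduce to Σ zᵢ(Kᵢ−1)/(1+ψ(Kᵢ−1)) = 0.
Check two-phase: ΣzᵢKᵢ = 1.150 > 1 and Σzᵢ/Kᵢ = 1.129 > 1, so g(0) = 0.150 > 0 and g(1) = -0.129 < 0.
Newton iteration, ψ⁰ = 0.5:
  ψ = 0.500: g = 0.0405, g' = -0.238 → ψ = 0.670
  ψ = 0.670: g = -0.0033, g' = -0.282 → ψ = 0.658
Converged at ψ = 0.658.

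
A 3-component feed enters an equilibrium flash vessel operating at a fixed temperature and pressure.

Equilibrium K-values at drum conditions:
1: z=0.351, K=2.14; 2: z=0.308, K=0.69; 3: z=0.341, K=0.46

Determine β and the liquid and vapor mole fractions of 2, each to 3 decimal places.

β = 0.239, x_2 = 0.333, y_2 = 0.230

Rachford–Rice: g(β) = Σ zᵢ(Kᵢ−1)/(1+β(Kᵢ−1)) = 0.
g(0) = ΣzᵢKᵢ − 1 = 0.121 and g(1) = 1 − Σzᵢ/Kᵢ = -0.352, so a root lies in (0, 1).
Iterate (Newton) starting at β = 0.59:
  β = 0.590: g = -0.1479, g' = -0.422 → β = 0.239
Converged at β = 0.239.
Compositions from xᵢ = zᵢ/(1+β(Kᵢ−1)), yᵢ = Kᵢxᵢ:
  1: x = 0.276, y = 0.590
  2: x = 0.333, y = 0.230
  3: x = 0.391, y = 0.180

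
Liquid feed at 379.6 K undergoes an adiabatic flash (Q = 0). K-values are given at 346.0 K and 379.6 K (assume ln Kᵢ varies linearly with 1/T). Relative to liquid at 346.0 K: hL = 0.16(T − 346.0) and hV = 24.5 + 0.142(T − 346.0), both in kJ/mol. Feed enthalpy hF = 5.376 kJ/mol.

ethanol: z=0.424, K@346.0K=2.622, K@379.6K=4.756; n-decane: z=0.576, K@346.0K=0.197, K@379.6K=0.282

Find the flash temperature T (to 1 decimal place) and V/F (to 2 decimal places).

Adiabatic flash: solve Rachford–Rice at each trial T, then check hF = ψ·hV(T) + (1−ψ)·hL(T).
  T = 346.0 K: K = (2.622, 0.197), RR gives ψ = 0.173, H_out = 4.236 kJ/mol
  T = 379.6 K: K = (4.756, 0.282), RR gives ψ = 0.437, H_out = 15.822 kJ/mol
  T = 362.8 K: K = (3.580, 0.238), RR gives ψ = 0.333, H_out = 10.745 kJ/mol
  T = 354.4 K: K = (3.075, 0.217), RR gives ψ = 0.264, H_out = 7.769 kJ/mol
  T = 350.2 K: K = (2.842, 0.207), RR gives ψ = 0.222, H_out = 6.092 kJ/mol
  T = 348.1 K: K = (2.731, 0.202), RR gives ψ = 0.198, H_out = 5.190 kJ/mol
Linear interpolation between T = 348.1 (H_out = 5.190) and T = 350.2 (H_out = 6.092) on hF = 5.376 gives T ≈ 348.5 K, at which ψ = 0.20.

T = 348.5 K, V/F = 0.20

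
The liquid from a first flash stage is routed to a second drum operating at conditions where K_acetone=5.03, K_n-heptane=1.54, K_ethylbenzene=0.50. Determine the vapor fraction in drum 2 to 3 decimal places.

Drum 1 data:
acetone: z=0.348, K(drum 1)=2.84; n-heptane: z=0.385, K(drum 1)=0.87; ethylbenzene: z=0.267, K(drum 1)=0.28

Drum 1:
Iterate (Newton) starting at ψ₁ = 0.5:
  ψ₁ = 0.500: g = -0.0204, g' = -0.665 → ψ₁ = 0.469
Converged at ψ₁ = 0.469.
Drum-1 compositions:
  acetone: x = 0.187, y = 0.530
  n-heptane: x = 0.410, y = 0.357
  ethylbenzene: x = 0.403, y = 0.113
Drum-2 feed = drum-1 liquid: z₂ = (0.1868, 0.4100, 0.4032).
Drum 2:
Material balance + equilibrium reduce to Σ zᵢ(Kᵢ−1)/(1+ψ₂(Kᵢ−1)) = 0.
Feasibility: ΣzᵢKᵢ = 1.772, Σzᵢ/Kᵢ = 1.110 — both > 1, two phases present.
Iterate (Newton) starting at ψ₂ = 0.52:
  ψ₂ = 0.520: g = 0.1435, g' = -0.573 → ψ₂ = 0.770
  ψ₂ = 0.770: g = 0.0118, g' = -0.506 → ψ₂ = 0.794
Converged at ψ₂ = 0.794.
  acetone: x = 0.044, y = 0.224
  n-heptane: x = 0.287, y = 0.442
  ethylbenzene: x = 0.669, y = 0.334

V/F (drum 2) = 0.794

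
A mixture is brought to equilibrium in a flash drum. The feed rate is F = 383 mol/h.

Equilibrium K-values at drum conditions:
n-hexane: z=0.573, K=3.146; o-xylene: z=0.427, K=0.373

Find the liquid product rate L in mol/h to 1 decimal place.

L = 109.2 mol/h

Binary case is linear: z₁(K₁−1)(1+V/F(K₂−1)) + z₂(K₂−1)(1+V/F(K₁−1)) = 0
⇒ V/F = [z₁(K₁−1)+z₂(K₂−1)] / [−(K₁−1)(K₂−1)] = 0.9619/1.3455 = 0.715
Then V = V/F·F = 0.7149·383 = 273.8 mol/h and L = F − V = 109.2 mol/h.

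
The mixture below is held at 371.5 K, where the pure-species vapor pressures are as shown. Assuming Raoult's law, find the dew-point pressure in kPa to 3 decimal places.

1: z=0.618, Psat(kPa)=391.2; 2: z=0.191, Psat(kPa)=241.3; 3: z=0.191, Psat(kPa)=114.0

At the dew point ψ → 1, so Σzᵢ/Kᵢ = 1 with Kᵢ = Pᵢˢᵃᵗ/P ⇒ 1/P = Σzᵢ/Pᵢˢᵃᵗ.
1/P = 0.618/391.2 + 0.191/241.3 + 0.191/114.0 = 0.004047 ⇒ P = 247.113 kPa

Pdew = 247.113 kPa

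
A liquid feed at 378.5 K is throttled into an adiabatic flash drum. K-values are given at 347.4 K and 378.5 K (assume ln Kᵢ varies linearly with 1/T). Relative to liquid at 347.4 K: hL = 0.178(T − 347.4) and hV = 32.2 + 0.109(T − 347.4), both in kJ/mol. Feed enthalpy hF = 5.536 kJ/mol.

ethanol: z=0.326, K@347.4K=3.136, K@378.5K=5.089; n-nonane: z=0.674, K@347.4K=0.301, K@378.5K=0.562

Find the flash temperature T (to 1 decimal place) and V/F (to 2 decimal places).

Adiabatic flash: solve Rachford–Rice at each trial T, then check hF = ψ·hV(T) + (1−ψ)·hL(T).
  T = 347.4 K: K = (3.136, 0.301), RR gives ψ = 0.151, H_out = 4.857 kJ/mol
  T = 378.5 K: K = (5.089, 0.562), RR gives ψ = 0.579, H_out = 22.951 kJ/mol
  T = 362.9 K: K = (4.033, 0.416), RR gives ψ = 0.336, H_out = 13.232 kJ/mol
  T = 355.1 K: K = (3.563, 0.355), RR gives ψ = 0.242, H_out = 9.048 kJ/mol
  T = 351.2 K: K = (3.342, 0.327), RR gives ψ = 0.197, H_out = 6.953 kJ/mol
  T = 349.3 K: K = (3.238, 0.314), RR gives ψ = 0.174, H_out = 5.914 kJ/mol
Linear interpolation between T = 347.4 (H_out = 4.857) and T = 349.3 (H_out = 5.914) on hF = 5.536 gives T ≈ 348.6 K, at which ψ = 0.17.

T = 348.6 K, V/F = 0.17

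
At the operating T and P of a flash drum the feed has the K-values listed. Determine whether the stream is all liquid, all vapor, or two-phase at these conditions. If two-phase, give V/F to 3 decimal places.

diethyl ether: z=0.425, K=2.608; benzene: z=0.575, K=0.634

ΣzᵢKᵢ = 1.473; Σzᵢ/Kᵢ = 1.070.
Both exceed 1, so a two-phase solution exists.
Binary case is linear: z₁(K₁−1)(1+ψ(K₂−1)) + z₂(K₂−1)(1+ψ(K₁−1)) = 0
⇒ ψ = [z₁(K₁−1)+z₂(K₂−1)] / [−(K₁−1)(K₂−1)] = 0.4730/0.5885 = 0.804

two-phase, V/F = 0.804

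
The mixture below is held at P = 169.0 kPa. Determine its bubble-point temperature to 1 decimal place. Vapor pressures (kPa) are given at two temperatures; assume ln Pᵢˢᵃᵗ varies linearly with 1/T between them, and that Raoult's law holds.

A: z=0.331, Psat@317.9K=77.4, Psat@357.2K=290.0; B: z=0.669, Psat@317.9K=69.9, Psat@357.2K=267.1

T = 341.8 K

Bubble-point temperature: ΣzᵢPᵢˢᵃᵗ(T) = P. Interpolate ln Pᵢˢᵃᵗ = aᵢ + bᵢ/T.
  T = 317.9 K: ΣzᵢPᵢˢᵃᵗ = 72.38 kPa
  T = 357.2 K: ΣzᵢPᵢˢᵃᵗ = 274.68 kPa
  T = 337.5 K: ΣzᵢPᵢˢᵃᵗ = 146.34 kPa
  T = 347.4 K: ΣzᵢPᵢˢᵃᵗ = 202.61 kPa
  T = 342.4 K: ΣzᵢPᵢˢᵃᵗ = 172.31 kPa
  T = 339.9 K: ΣzᵢPᵢˢᵃᵗ = 158.62 kPa
Interpolating between 339.9 K and 342.4 K gives T ≈ 341.8 K.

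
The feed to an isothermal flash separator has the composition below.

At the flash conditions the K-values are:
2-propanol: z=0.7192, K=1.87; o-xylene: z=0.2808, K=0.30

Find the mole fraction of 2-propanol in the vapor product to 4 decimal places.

Rachford–Rice: g(β) = Σ zᵢ(Kᵢ−1)/(1+β(Kᵢ−1)) = 0.
g(0) = ΣzᵢKᵢ − 1 = 0.4291 and g(1) = 1 − Σzᵢ/Kᵢ = -0.3206, so a root lies in (0, 1).
Binary case is linear: z₁(K₁−1)(1+β(K₂−1)) + z₂(K₂−1)(1+β(K₁−1)) = 0
⇒ β = [z₁(K₁−1)+z₂(K₂−1)] / [−(K₁−1)(K₂−1)] = 0.42914/0.60900 = 0.7047
Compositions from xᵢ = zᵢ/(1+β(Kᵢ−1)), yᵢ = Kᵢxᵢ:
  2-propanol: x = 0.4459, y = 0.8338
  o-xylene: x = 0.5541, y = 0.1662

y_2-propanol = 0.8338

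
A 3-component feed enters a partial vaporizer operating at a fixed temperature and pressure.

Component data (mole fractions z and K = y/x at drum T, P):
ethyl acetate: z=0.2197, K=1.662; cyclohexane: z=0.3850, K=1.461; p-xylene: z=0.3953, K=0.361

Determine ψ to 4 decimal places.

ψ = 0.2037

Material balance + equilibrium reduce to Σ zᵢ(Kᵢ−1)/(1+ψ(Kᵢ−1)) = 0.
Check two-phase: ΣzᵢKᵢ = 1.0703 > 1 and Σzᵢ/Kᵢ = 1.4907 > 1, so g(0) = 0.0703 > 0 and g(1) = -0.4907 < 0.
Iterate (Newton) starting at ψ = 0.5:
  ψ = 0.5000: g = -0.11768, g' = -0.4569 → ψ = 0.2425
  ψ = 0.2425: g = -0.01394, g' = -0.3637 → ψ = 0.2041
  ψ = 0.2041: g = -0.00014, g' = -0.3565 → ψ = 0.2037
Converged at ψ = 0.2037.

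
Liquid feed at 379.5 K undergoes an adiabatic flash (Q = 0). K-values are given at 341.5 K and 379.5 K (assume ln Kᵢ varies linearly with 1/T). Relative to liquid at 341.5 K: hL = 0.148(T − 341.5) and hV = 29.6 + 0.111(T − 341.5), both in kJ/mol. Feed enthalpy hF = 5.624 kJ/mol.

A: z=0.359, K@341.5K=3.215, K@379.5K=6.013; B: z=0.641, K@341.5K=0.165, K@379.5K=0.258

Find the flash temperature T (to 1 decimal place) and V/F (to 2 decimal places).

T = 345.3 K, V/F = 0.17

Adiabatic flash: solve Rachford–Rice at each trial T, then check hF = ψ·hV(T) + (1−ψ)·hL(T).
  T = 341.5 K: K = (3.215, 0.165), RR gives ψ = 0.141, H_out = 4.160 kJ/mol
  T = 379.5 K: K = (6.013, 0.258), RR gives ψ = 0.356, H_out = 15.660 kJ/mol
  T = 360.5 K: K = (4.470, 0.209), RR gives ψ = 0.269, H_out = 10.585 kJ/mol
  T = 351.0 K: K = (3.808, 0.186), RR gives ψ = 0.213, H_out = 7.631 kJ/mol
  T = 346.2 K: K = (3.500, 0.175), RR gives ψ = 0.179, H_out = 5.960 kJ/mol
  T = 343.9 K: K = (3.358, 0.170), RR gives ψ = 0.161, H_out = 5.102 kJ/mol
Linear interpolation between T = 343.9 (H_out = 5.102) and T = 346.2 (H_out = 5.960) on hF = 5.624 gives T ≈ 345.3 K, at which ψ = 0.17.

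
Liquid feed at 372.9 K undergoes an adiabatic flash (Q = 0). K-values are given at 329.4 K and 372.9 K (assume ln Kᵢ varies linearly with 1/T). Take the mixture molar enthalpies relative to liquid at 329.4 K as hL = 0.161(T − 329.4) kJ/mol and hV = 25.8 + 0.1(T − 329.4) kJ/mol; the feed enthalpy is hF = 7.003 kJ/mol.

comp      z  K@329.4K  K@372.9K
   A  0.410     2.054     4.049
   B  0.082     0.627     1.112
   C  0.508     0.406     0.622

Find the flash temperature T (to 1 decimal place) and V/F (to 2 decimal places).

T = 332.9 K, V/F = 0.25

Adiabatic flash: solve Rachford–Rice at each trial T, then check hF = ψ·hV(T) + (1−ψ)·hL(T).
  T = 329.4 K: K = (2.054, 0.627, 0.406), RR gives ψ = 0.167, H_out = 4.302 kJ/mol
  T = 372.9 K: K = (4.049, 1.112, 0.622), RR gives ψ = 1.000, H_out = 30.150 kJ/mol
  T = 351.1 K: K = (2.943, 0.849, 0.509), RR gives ψ = 0.601, H_out = 18.205 kJ/mol
  T = 340.2 K: K = (2.471, 0.733, 0.456), RR gives ψ = 0.403, H_out = 11.874 kJ/mol
  T = 334.8 K: K = (2.256, 0.679, 0.431), RR gives ψ = 0.293, H_out = 8.342 kJ/mol
  T = 332.1 K: K = (2.153, 0.653, 0.418), RR gives ψ = 0.233, H_out = 6.402 kJ/mol
  T = 333.5 K: K = (2.206, 0.666, 0.425), RR gives ψ = 0.265, H_out = 7.426 kJ/mol
Linear interpolation between T = 332.1 (H_out = 6.402) and T = 333.5 (H_out = 7.426) on hF = 7.003 gives T ≈ 332.9 K, at which ψ = 0.25.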